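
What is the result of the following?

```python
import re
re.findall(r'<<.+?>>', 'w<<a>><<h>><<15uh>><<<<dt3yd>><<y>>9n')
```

['<<a>>', '<<h>>', '<<15uh>>', '<<<<dt3yd>>', '<<y>>']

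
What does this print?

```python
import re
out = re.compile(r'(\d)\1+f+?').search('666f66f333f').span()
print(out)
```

(0, 4)

After group 1 captures some text, `\1` only succeeds where that same text appears again.
`re.search` scans for the first position where the pattern succeeds.
The match spans [0:4] → '666f'.
Captured: group 1 = '6'.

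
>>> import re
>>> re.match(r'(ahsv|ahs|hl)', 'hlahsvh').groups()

('hl',)

`re.match` won't scan ahead — the pattern has to work from the very first character.
The match spans [0:2] → 'hl'.
Captured: group 1 = 'hl'.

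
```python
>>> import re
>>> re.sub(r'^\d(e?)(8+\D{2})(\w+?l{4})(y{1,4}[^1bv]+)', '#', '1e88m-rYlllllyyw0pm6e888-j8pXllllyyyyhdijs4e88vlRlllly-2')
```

This matches anchored at the start of the string; then a digit; then optionally a literal 'e' (captured); then one or more of a literal '8', then exactly 2 of a non-digit (captured); then one or more of a word character (lazy), then exactly 4 of the literal 'l' (captured); then 1 to 4 of a literal 'y', then one or more of any character except [1bv] (captured).
Matches: at [0:46] → '1e88m-rYlllllyyw0pm6e888-j8pXllllyyyyhdijs4e88'.
Every occurrence is swapped for '#'.

'#vlRlllly-2'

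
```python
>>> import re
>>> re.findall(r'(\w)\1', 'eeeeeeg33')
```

['e', 'e', 'e', '3']

The backreference `\1` re-matches whatever the first group consumed, character for character.
Scanning left to right: at [0:2] match 'ee', group 1 = 'e'; at [2:4] match 'ee', group 1 = 'e'; at [4:6] match 'ee', group 1 = 'e'; at [7:9] match '33', group 1 = '3'.
One capturing group, so `findall` returns just the captured substring from each match — 4 in all.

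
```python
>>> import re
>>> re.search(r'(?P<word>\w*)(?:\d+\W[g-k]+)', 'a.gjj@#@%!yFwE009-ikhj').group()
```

'yFwE009-ikhj'

The match spans [10:22] → 'yFwE009-ikhj'.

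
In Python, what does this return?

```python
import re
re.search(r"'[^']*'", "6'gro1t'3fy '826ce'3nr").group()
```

"'gro1t'"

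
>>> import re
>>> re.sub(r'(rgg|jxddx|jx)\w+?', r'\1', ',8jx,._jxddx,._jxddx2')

',8jx,._jxdx,._jxddx'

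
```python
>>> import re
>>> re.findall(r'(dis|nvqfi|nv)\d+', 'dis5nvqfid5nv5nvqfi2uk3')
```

['dis', 'nv', 'nvqfi']

Matches: at [0:4] match 'dis5', group 1 = 'dis'; at [11:14] match 'nv5', group 1 = 'nv'; at [14:20] match 'nvqfi2', group 1 = 'nvqfi'.
Because there's exactly one group, `findall` drops the full match and keeps group 1 from each hit.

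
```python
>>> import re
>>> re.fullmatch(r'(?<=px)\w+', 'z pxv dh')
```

None

`re.fullmatch` requires the pattern to consume the entire string.
Here there's no way to consume every character, so the call returns None.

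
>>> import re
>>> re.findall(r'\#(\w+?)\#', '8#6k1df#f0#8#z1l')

Matches: at [1:8] match '#6k1df#', group 1 = '6k1df'; at [10:13] match '#8#', group 1 = '8'.
With a single group, `findall` returns only what that group captured — 2 items.

['6k1df', '8']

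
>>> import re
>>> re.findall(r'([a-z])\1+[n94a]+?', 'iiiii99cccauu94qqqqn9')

`\1` has to match the exact text group 1 already captured.
With a single group, `findall` returns only what that group captured — 4 items.

['i', 'c', 'u', 'q']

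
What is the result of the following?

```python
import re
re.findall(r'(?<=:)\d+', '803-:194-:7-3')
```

The positive lookaround only admits positions where the adjacent text matches; those characters stay outside the span.
No capturing groups, so `findall` returns the 2 full match strings.

['194', '7']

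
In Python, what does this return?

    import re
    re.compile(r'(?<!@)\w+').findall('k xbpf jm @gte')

['k', 'xbpf', 'jm', 'te']

Because the assertion is negative and zero-width, positions next to the forbidden text are skipped.
Scanning left to right: at [0:1] → 'k'; at [2:6] → 'xbpf'; at [7:9] → 'jm'; at [12:14] → 'te'.
`findall` yields the raw match text (4 of them) because the pattern has no groups.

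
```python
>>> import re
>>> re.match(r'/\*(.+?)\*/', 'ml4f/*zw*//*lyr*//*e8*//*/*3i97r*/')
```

None

With `match`, the pattern is implicitly anchored at the beginning.
Here the pattern fails at index 0, so the call returns None.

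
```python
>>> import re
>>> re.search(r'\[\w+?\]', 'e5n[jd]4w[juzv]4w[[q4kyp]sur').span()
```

`search` walks the string left to right and returns the first match it finds.
The match spans [3:7] → '[jd]'.

(3, 7)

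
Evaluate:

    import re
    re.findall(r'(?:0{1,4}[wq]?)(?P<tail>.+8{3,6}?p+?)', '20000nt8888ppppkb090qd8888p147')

['nt8888ppppkb090qd8888p']

`findall` collects group 1 from the one match (1 total).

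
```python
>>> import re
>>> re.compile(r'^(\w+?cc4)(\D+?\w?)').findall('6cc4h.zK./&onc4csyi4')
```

The pattern matches anchored at the start of the string; then one or more of a word character (lazy), then the literal 'cc4' (captured); then one or more of a non-digit (lazy), then optionally a word character (captured).
Scanning left to right: at [0:5] match '6cc4h', groups = ('6cc4', 'h').
Multiple groups make `findall` return tuples — one 2-tuple for the one match.

[('6cc4', 'h')]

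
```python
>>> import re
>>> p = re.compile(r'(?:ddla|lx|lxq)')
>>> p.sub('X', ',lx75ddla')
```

',X75X'

Matches: at [1:3] → 'lx'; at [5:9] → 'ddla'.
Each match is replaced by 'X'.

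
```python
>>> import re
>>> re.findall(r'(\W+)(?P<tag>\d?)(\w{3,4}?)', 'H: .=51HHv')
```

Because the quantifier is non-greedy, it stops expanding at the earliest point where the rest of the pattern can succeed.
With 3 capturing groups, `findall` returns a 3-tuple per match.

[(': .=', '5', '1HH')]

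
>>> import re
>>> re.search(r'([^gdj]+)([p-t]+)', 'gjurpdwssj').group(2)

The match spans [2:5] → 'urp'.
Captured: group 1 = 'ur', group 2 = 'p'.

'p'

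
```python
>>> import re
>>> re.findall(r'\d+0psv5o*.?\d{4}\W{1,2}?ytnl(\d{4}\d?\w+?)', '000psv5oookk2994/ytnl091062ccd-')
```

This matches one or more of a digit; then the literal '0ps', then the literal 'v5'; then zero or more of the literal 'o', then optionally any character, then exactly 4 of a digit; then 1 to 2 of a non-word character (lazy), then the literal 'ytn', then a literal 'l'; then exactly 4 of a digit, then optionally a digit, then one or more of a word character (lazy) (captured).
Because there's exactly one group, `findall` drops the full match and keeps group 1 from each hit.
Nothing in the string satisfies the pattern, so the list is empty.

[]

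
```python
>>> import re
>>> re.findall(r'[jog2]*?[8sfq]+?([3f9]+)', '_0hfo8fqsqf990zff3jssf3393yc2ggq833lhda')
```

['f', 'f99', 'f3', 'f3393', '33']

Pattern: zero or more of one of [jog2] (lazy), then one or more of one of [8sfq] (lazy); then one or more of one of [3f9] (captured).
The `?` after the quantifier makes it lazy — it takes as little as possible before letting the rest of the pattern try.
Scanning left to right: at [4:7] match 'o8f', group 1 = 'f'; at [7:13] match 'qsqf99', group 1 = 'f99'; at [15:18] match 'ff3', group 1 = 'f3'; at [18:26] match 'jssf3393', group 1 = 'f3393'; at [28:35] match '2ggq833', group 1 = '33'.
With a single group, `findall` returns only what that group captured — 5 items.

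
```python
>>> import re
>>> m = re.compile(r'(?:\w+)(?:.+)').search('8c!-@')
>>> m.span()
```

The pattern matches one or more of a word character (non-capturing group); then one or more of any character (non-capturing group).
The match spans [0:5] → '8c!-@'.

(0, 5)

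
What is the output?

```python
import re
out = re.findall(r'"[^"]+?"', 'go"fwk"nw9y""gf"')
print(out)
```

['"fwk"', '"gf"']

Scanning left to right: at [2:7] → '"fwk"'; at [12:16] → '"gf"'.
`findall` yields the raw match text (2 of them) because the pattern has no groups.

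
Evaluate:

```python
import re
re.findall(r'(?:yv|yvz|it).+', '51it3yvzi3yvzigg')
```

['it3yvzi3yvzigg']

Walking the string: at [2:16] → 'it3yvzi3yvzigg'.
Since nothing is captured, `findall` lists the 1 matched substring directly.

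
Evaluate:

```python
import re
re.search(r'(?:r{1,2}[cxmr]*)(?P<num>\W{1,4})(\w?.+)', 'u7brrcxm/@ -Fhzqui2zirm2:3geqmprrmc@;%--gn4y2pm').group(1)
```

'/@ -'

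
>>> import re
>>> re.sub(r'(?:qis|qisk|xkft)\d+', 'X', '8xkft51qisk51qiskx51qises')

Matches: at [1:7] → 'xkft51'; at [7:13] → 'qisk51'.
Every occurrence is swapped for 'X'.

'8XXqiskx51qises'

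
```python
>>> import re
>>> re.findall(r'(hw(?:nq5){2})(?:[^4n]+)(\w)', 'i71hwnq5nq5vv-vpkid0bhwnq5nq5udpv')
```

With 2 capturing groups, `findall` returns a 2-tuple per match.

[('hwnq5nq5', 'n')]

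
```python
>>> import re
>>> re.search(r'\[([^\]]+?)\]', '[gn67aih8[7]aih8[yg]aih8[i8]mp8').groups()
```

('gn67aih8[7',)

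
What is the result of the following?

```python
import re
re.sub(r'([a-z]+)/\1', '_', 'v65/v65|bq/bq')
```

'v65/v65|_'

After group 1 captures some text, `\1` only succeeds where that same text appears again.
Every occurrence is swapped for '_'.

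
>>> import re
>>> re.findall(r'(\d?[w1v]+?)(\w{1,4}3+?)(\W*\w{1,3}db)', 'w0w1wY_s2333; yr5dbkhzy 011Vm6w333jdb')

[('0w1w', 'Y_s2333', '; yr5db'), ('011', 'Vm6w3', '33jdb')]

A `+?`/`*?`/`{m,n}?` starts at its minimum and grows only as far as needed for what follows to match.
Multiple groups make `findall` return tuples — one 3-tuple for each match.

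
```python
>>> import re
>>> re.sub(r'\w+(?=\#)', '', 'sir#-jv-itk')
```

'#-jv-itk'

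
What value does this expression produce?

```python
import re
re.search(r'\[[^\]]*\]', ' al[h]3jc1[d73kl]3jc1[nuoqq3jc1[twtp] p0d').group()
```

Unlike `match`, `search` isn't anchored — it looks for the pattern anywhere in the string.
The match spans [3:6] → '[h]'.

'[h]'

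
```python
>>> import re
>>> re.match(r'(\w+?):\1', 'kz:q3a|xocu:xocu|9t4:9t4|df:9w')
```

The backreference `\1` re-matches whatever the first group consumed, character for character.
With `match`, the pattern is implicitly anchored at the beginning.
Here the pattern fails at index 0, so the call returns None.

None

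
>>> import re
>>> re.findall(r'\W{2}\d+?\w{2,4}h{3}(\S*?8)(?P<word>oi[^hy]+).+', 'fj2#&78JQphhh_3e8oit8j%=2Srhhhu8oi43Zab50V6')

[('_3e8', 'oit8j%=2Sr')]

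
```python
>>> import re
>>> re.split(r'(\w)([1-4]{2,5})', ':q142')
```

The pattern matches a word character (captured); then 2 to 5 of a character in [1-4] (captured).
Matches to split on: at [1:5] → 'q142'.
The group in the pattern means `split` returns the separators' captures alongside the pieces.

[':', 'q', '142', '']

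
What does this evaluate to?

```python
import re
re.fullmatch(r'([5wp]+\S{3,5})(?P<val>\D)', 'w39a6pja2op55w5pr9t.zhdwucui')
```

None

This matches one or more of one of [5wp], then 3 to 5 of a non-whitespace character (captured); then a non-digit (captured as 'val').
For `fullmatch`, every character of the input must be accounted for by the pattern.
Here there's no way to consume every character, so the call returns None.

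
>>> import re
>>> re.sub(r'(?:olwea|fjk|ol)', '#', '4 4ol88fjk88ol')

Matches: at [3:5] → 'ol'; at [7:10] → 'fjk'; at [12:14] → 'ol'.
Each match is replaced by '#'.

'4 4#88#88#'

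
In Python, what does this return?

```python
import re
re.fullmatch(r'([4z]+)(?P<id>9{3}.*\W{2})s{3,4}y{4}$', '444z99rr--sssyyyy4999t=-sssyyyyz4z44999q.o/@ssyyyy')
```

None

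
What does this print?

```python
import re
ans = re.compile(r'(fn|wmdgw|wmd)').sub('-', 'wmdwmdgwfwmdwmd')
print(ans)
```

Branches in `(...|...)` are attempted left-to-right; the first branch that allows the whole pattern to succeed is taken.
`sub` substitutes '-' at each match site.

--f--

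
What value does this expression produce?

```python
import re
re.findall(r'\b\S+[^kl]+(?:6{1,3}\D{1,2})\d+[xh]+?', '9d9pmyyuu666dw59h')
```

['9d9pmyyuu666dw59h']

Pattern: a word boundary (`\b`, zero-width); then one or more of a non-whitespace character; then one or more of any character except [kl]; then 1 to 3 of the literal '6', then 1 to 2 of a non-digit (non-capturing group); then one or more of a digit; then one or more of one of [xh] (lazy).
Scanning left to right: at [0:17] → '9d9pmyyuu666dw59h'.
No capturing groups, so `findall` returns the 1 full match string.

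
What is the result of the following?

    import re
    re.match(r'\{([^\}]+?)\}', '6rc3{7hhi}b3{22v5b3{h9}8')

`re.match` won't scan ahead — the pattern has to work from the very first character.
Here position 0 doesn't satisfy it, so the call returns None.

None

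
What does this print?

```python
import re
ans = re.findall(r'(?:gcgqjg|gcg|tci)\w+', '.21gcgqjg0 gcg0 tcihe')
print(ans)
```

['gcgqjg0', 'gcg0', 'tcihe']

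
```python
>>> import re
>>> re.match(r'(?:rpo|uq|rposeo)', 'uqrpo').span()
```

`re.match` only tries the pattern at the start of the string.
The match spans [0:2] → 'uq'.

(0, 2)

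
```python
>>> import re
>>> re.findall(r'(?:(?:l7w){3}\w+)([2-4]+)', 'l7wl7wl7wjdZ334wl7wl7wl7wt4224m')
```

With a single group, `findall` returns only what that group captured — 1 item.

['4']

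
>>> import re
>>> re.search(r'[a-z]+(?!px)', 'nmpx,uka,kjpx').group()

The negative lookahead/lookbehind blocks any match where the forbidden context is present.
The match spans [0:4] → 'nmpx'.

'nmpx'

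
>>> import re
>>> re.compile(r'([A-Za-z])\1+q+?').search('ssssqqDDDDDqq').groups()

The match spans [0:5] → 'ssssq'.
Captured: group 1 = 's'.

('s',)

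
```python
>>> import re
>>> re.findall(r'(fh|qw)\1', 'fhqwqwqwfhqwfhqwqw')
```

`\1` has to match the exact text group 1 already captured.
Scanning left to right: at [2:6] match 'qwqw', group 1 = 'qw'; at [14:18] match 'qwqw', group 1 = 'qw'.
`findall` collects group 1 from each match (2 total).

['qw', 'qw']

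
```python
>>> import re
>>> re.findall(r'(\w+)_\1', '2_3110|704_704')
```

['704']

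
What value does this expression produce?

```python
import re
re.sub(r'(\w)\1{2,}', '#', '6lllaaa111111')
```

'6###'

`\1` is not a pattern — it's the concrete string captured by group 1, re-applied verbatim.
Matches: at [1:4] → 'lll'; at [4:7] → 'aaa'; at [7:13] → '111111'.
Each match is replaced by '#'.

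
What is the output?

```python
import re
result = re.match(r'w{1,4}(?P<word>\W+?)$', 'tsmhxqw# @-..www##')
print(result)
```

The pattern matches 1 to 4 of a literal 'w'; then one or more of a non-word character (lazy) (captured as 'word'); then anchored at the end.
`match` is anchored at position 0; if the pattern doesn't fit there, it returns None.
Here the string doesn't start with a match, so the call returns None.

None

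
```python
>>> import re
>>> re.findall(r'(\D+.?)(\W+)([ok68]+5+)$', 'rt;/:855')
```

[('rt;/', ':', '855')]

3 groups means the one result is a tuple of 3 captured strings — 1 here.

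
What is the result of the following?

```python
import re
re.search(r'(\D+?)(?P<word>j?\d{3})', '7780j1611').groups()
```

('j', '161')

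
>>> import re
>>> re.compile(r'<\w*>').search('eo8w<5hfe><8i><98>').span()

`re.search` scans for the first position where the pattern succeeds.
The match spans [4:10] → '<5hfe>'.

(4, 10)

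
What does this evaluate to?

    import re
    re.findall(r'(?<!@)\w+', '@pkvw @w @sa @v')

['kvw', 'a']

`(?!…)`/`(?<!…)` only lets a position through if the neighbouring text does NOT match; no characters are consumed.
Walking the string: at [2:5] → 'kvw'; at [11:12] → 'a'.
With no groups in the pattern, `findall` gives back each whole match — 2 here.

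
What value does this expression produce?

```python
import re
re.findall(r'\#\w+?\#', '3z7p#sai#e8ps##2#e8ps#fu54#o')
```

Scanning left to right: at [4:9] → '#sai#'; at [14:17] → '#2#'; at [21:27] → '#fu54#'.
`findall` yields the raw match text (3 of them) because the pattern has no groups.

['#sai#', '#2#', '#fu54#']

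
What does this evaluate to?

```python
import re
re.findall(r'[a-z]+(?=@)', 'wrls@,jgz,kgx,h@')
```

['wrls', 'h']

The lookaround is zero-width — it requires the adjacent text to match without consuming it, so the asserted text isn't part of the match.
Matches: at [0:4] → 'wrls'; at [14:15] → 'h'.
`findall` yields the raw match text (2 of them) because the pattern has no groups.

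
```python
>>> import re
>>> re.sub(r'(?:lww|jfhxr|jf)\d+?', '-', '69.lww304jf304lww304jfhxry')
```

Matches: at [3:7] → 'lww3'; at [9:12] → 'jf3'; at [14:18] → 'lww3'.
`sub` substitutes '-' at each match site.

'69.-04-04-04jfhxry'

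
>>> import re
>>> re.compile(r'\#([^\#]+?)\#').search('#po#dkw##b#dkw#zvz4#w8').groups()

('po',)

`re.search` tries every starting position until one works.
The match spans [0:4] → '#po#'.
Captured: group 1 = 'po'.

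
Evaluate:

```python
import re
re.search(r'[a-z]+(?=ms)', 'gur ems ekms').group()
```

'e'

The lookaround is zero-width — it requires the adjacent text to match without consuming it, so the asserted text isn't part of the match.
The match spans [4:5] → 'e'.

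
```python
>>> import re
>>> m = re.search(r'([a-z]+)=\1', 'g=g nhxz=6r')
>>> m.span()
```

`\1` is not a pattern — it's the concrete string captured by group 1, re-applied verbatim.
The match spans [0:3] → 'g=g'.

(0, 3)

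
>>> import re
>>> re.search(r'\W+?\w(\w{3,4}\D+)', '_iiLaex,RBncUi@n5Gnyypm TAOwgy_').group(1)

'BncUi@n'

The match spans [7:16] → ',RBncUi@n'.
Captured: group 1 = 'BncUi@n'.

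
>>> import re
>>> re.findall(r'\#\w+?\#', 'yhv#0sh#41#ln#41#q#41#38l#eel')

['#0sh#', '#ln#', '#q#', '#38l#']

Scanning left to right: at [3:8] → '#0sh#'; at [10:14] → '#ln#'; at [16:19] → '#q#'; at [21:26] → '#38l#'.
With no groups in the pattern, `findall` gives back each whole match — 4 here.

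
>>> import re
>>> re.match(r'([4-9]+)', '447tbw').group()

Pattern: one or more of a character in [4-9] (captured).
`match` is anchored at position 0; if the pattern doesn't fit there, it returns None.
The match spans [0:3] → '447'.
Captured: group 1 = '447'.

'447'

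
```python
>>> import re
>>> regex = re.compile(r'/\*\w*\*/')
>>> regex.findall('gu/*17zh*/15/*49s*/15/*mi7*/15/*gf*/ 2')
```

Walking the string: at [2:10] → '/*17zh*/'; at [12:19] → '/*49s*/'; at [21:28] → '/*mi7*/'; at [30:36] → '/*gf*/'.
`findall` yields the raw match text (4 of them) because the pattern has no groups.

['/*17zh*/', '/*49s*/', '/*mi7*/', '/*gf*/']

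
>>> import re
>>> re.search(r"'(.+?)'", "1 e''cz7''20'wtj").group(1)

Unlike `match`, `search` isn't anchored — it looks for the pattern anywhere in the string.
The match spans [3:9] → "''cz7'".
Captured: group 1 = "'cz7".

"'cz7"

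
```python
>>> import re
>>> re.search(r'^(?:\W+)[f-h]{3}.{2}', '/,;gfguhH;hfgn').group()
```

The pattern matches anchored at the start of the string; then one or more of a non-word character (non-capturing group); then exactly 3 of a character in [f-h], then exactly 2 of any character.
The match spans [0:8] → '/,;gfguh'.

'/,;gfguh'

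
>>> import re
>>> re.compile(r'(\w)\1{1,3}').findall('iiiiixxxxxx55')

['i', 'x', 'x', '5']

`\1` has to match the exact text group 1 already captured.
One capturing group, so `findall` returns just the captured substring from each match — 4 in all.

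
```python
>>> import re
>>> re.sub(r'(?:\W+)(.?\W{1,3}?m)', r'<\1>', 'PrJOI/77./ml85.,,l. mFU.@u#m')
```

`\1` in the replacement pulls in group 1's text for each match.

'PrJOI/77</m>l85<l. m>FU<u#m>'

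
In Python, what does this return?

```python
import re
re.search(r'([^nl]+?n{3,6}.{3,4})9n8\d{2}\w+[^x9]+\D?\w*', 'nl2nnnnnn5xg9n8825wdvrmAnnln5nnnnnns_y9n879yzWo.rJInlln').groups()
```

('2nnnnnn5xg',)

This matches one or more of any character except [nl] (lazy), then 3 to 6 of a literal 'n', then 3 to 4 of any character (captured); then the literal '9n8', then exactly 2 of a digit, then one or more of a word character; then one or more of any character except [x9], then optionally a non-digit, then zero or more of a word character.
Unlike `match`, `search` isn't anchored — it looks for the pattern anywhere in the string.
The match spans [2:55] → '2nnnnnn5xg9n8825wdvrmAnnln5nnnnnns_y9n879yzWo.rJInlln'.
Captured: group 1 = '2nnnnnn5xg'.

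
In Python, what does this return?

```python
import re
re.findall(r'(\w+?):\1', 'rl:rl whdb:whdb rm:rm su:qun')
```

['rl', 'whdb', 'rm']

`\1` is not a pattern — it's the concrete string captured by group 1, re-applied verbatim.
With a single group, `findall` returns only what that group captured — 3 items.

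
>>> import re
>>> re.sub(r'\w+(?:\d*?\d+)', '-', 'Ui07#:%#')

This matches one or more of a word character; then zero or more of a digit (lazy), then one or more of a digit (non-capturing group).
Matches: at [0:4] → 'Ui07'.
Every occurrence is swapped for '-'.

'-#:%#'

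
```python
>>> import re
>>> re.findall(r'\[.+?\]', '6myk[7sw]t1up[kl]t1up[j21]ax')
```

With the lazy modifier that quantifier settles for the fewest repetitions that let the rest of the pattern succeed (the atoms after it are unaffected and can still be greedy).
Matches: at [4:9] → '[7sw]'; at [13:17] → '[kl]'; at [21:26] → '[j21]'.
Since nothing is captured, `findall` lists the 3 matched substrings directly.

['[7sw]', '[kl]', '[j21]']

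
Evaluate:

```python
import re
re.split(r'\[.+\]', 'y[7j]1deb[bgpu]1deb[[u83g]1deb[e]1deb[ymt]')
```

['y', '']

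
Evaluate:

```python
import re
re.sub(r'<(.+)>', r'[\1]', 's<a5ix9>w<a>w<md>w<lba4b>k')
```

The replacement refers to a captured group, so each match is rewritten using its own captured text.

's[a5ix9>w<a>w<md>w<lba4b]k'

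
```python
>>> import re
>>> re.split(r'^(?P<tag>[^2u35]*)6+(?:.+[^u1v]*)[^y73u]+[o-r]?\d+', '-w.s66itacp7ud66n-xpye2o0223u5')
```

This matches anchored at the start of the string; then zero or more of any character except [2u35] (captured as 'tag'); then one or more of a literal '6'; then one or more of any character, then zero or more of any character except [u1v] (non-capturing group); then one or more of any character except [y73u]; then optionally a character in [o-r], then one or more of a digit.
`re.split` interleaves the captured-group text with the surrounding fragments.

['', '-w.s6', 'u5']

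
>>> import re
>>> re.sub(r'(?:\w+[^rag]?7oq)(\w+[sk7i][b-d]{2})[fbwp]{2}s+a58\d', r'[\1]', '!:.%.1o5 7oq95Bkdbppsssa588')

The pattern matches one or more of a word character, then optionally any character except [rag], then the literal '7oq' (non-capturing group); then one or more of a word character, then one of [sk7i], then exactly 2 of a character in [b-d] (captured); then exactly 2 of one of [fbwp]; then one or more of a literal 's', then the literal 'a58', then a digit.
Matches: at [5:27] → '1o5 7oq95Bkdbppsssa588'.
`\1` in the replacement pulls in group 1's text for each match.

'!:.%.[95Bkdb]'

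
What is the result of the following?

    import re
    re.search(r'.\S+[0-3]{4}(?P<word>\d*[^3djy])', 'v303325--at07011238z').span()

The match spans [0:20] → 'v303325--at07011238z'.

(0, 20)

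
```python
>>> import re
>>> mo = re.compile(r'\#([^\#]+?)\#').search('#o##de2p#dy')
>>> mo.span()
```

`re.search` scans for the first position where the pattern succeeds.
The match spans [0:3] → '#o#'.
Captured: group 1 = 'o'.

(0, 3)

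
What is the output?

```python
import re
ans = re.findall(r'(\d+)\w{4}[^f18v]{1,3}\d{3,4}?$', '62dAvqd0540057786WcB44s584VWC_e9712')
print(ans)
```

['584']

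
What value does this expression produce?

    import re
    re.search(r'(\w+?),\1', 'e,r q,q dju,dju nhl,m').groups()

The backreference `\1` re-matches whatever the first group consumed, character for character.
`re.search` scans for the first position where the pattern succeeds.
The match spans [4:7] → 'q,q'.
Captured: group 1 = 'q'.

('q',)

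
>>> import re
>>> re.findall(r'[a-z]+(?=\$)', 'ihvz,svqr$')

['svqr']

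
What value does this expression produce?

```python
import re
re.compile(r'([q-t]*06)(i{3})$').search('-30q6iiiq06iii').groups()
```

('q06', 'iii')

The match spans [8:14] → 'q06iii'.
Captured: group 1 = 'q06', group 2 = 'iii'.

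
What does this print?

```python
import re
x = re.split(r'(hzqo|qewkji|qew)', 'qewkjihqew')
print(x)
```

Alternation tries branches left to right and keeps the first one that lets the overall match succeed at that position.
`re.split` interleaves the captured-group text with the surrounding fragments.

['', 'qewkji', 'h', 'qew', '']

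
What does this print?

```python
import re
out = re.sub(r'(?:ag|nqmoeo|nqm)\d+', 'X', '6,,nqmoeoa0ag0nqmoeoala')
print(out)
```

Every occurrence is swapped for 'X'.

6,,nqmoeoa0Xnqmoeoala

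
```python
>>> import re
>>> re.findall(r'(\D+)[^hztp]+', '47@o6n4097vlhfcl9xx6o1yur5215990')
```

['@o', 'hfcl']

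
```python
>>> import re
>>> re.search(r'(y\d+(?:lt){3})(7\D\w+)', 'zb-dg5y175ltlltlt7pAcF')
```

Pattern: a literal 'y', then one or more of a digit, then the literal 'lt' repeated 3 times (captured); then the literal '7', then a non-digit, then one or more of a word character (captured).
Unlike `match`, `search` isn't anchored — it looks for the pattern anywhere in the string.
Here no position works, so the call returns None.

None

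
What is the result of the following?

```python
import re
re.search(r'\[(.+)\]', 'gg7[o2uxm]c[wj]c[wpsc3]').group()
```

'[o2uxm]c[wj]c[wpsc3]'

`re.search` scans for the first position where the pattern succeeds.
The match spans [3:23] → '[o2uxm]c[wj]c[wpsc3]'.
Captured: group 1 = 'o2uxm]c[wj]c[wpsc3'.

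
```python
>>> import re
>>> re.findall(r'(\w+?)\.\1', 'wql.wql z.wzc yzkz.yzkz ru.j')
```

`\1` has to match the exact text group 1 already captured.
Walking the string: at [0:7] match 'wql.wql', group 1 = 'wql'; at [14:23] match 'yzkz.yzkz', group 1 = 'yzkz'.
One capturing group, so `findall` returns just the captured substring from each match — 2 in all.

['wql', 'yzkz']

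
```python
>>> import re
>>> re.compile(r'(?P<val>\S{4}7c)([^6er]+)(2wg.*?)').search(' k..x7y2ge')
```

This matches exactly 4 of a non-whitespace character, then the literal '7c' (captured as 'val'); then one or more of any character except [6er] (captured); then the literal '2wg', then zero or more of any character (lazy) (captured).
`search` walks the string left to right and returns the first match it finds.
Here nothing in the string fits, so the call returns None.

None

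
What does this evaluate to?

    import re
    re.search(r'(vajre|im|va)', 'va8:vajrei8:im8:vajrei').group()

'va'

The match spans [0:2] → 'va'.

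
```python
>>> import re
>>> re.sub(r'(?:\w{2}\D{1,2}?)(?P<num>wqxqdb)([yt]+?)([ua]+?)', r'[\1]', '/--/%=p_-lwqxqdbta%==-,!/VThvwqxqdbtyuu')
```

The pattern matches exactly 2 of a word character, then 1 to 2 of a non-digit (lazy) (non-capturing group); then the literal 'wqx', then the literal 'qdb' (captured as 'num'); then one or more of one of [yt] (lazy) (captured); then one or more of one of [ua] (lazy) (captured).
The `?` after the quantifier makes it lazy — it takes as little as possible before letting the rest of the pattern try.
Matches: at [6:18] → 'p_-lwqxqdbta'; at [25:38] → 'VThvwqxqdbtyu'.
The replacement refers to a captured group, so each match is rewritten using its own captured text.

'/--/%=[wqxqdb]%==-,!/[wqxqdb]u'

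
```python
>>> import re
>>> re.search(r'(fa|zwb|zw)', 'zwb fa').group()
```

Alternation isn't longest-match — the leftmost alternative that fits at this position is chosen.
Unlike `match`, `search` isn't anchored — it looks for the pattern anywhere in the string.
The match spans [0:3] → 'zwb'.
Captured: group 1 = 'zwb'.

'zwb'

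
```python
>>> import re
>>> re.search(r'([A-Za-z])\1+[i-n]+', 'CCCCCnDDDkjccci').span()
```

(0, 6)

A backreference is literal: `\1` must see the identical characters the first group matched.
Unlike `match`, `search` isn't anchored — it looks for the pattern anywhere in the string.
The match spans [0:6] → 'CCCCCn'.
Captured: group 1 = 'C'.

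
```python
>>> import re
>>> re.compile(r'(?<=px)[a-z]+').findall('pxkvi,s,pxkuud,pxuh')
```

Lookahead/lookbehind check context without consuming it, so the matched span excludes the asserted characters.
With no groups in the pattern, `findall` gives back each whole match — 3 here.

['kvi', 'kuud', 'uh']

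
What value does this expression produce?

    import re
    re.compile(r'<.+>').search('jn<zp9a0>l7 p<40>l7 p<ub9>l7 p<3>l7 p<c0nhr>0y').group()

`search` walks the string left to right and returns the first match it finds.
The match spans [2:44] → '<zp9a0>l7 p<40>l7 p<ub9>l7 p<3>l7 p<c0nhr>'.

'<zp9a0>l7 p<40>l7 p<ub9>l7 p<3>l7 p<c0nhr>'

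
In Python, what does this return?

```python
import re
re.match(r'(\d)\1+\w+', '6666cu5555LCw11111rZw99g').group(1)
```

'6'

`\1` has to match the exact text group 1 already captured.
With `match`, the pattern is implicitly anchored at the beginning.
The match spans [0:24] → '6666cu5555LCw11111rZw99g'.
Captured: group 1 = '6'.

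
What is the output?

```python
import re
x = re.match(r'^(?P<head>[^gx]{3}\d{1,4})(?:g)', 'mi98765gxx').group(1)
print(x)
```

mi98765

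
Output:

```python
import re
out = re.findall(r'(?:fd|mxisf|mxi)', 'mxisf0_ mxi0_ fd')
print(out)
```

The regex engine tests alternatives in the order written; an earlier branch that matches wins even if a later one would match more.
With no groups in the pattern, `findall` gives back each whole match — 3 here.

['mxisf', 'mxi', 'fd']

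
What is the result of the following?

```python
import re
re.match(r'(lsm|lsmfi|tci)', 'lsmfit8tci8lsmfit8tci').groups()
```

('lsm',)

The match spans [0:3] → 'lsm'.
Captured: group 1 = 'lsm'.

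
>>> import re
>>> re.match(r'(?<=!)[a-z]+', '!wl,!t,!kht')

None

`match` is anchored at position 0; if the pattern doesn't fit there, it returns None.
Here the pattern fails at index 0, so the call returns None.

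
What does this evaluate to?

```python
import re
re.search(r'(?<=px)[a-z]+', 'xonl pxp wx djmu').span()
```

(7, 8)

The lookaround is zero-width — it requires the adjacent text to match without consuming it, so the asserted text isn't part of the match.
The match spans [7:8] → 'p'.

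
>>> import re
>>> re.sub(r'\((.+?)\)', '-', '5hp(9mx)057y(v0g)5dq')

The `?` after the quantifier makes it lazy — it takes as little as possible before letting the rest of the pattern try.
Matches: at [3:8] → '(9mx)'; at [12:17] → '(v0g)'.
Each match is replaced by '-'.

'5hp-057y-5dq'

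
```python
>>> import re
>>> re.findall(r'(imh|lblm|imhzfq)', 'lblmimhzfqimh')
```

['lblm', 'imh', 'imh']

`|` is ordered: at each position the engine commits to the first alternative that works.
Matches: at [0:4] match 'lblm', group 1 = 'lblm'; at [4:7] match 'imh', group 1 = 'imh'; at [10:13] match 'imh', group 1 = 'imh'.
`findall` collects group 1 from each match (3 total).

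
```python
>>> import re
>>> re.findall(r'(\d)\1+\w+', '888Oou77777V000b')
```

The backreference `\1` re-matches whatever the first group consumed, character for character.
Matches: at [0:16] match '888Oou77777V000b', group 1 = '8'.
Because there's exactly one group, `findall` drops the full match and keeps group 1 from the one hit.

['8']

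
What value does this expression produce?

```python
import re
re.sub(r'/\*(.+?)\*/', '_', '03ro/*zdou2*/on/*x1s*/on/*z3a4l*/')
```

'03ro_on_on_'

The `?` after the quantifier makes it lazy — it takes as little as possible before letting the rest of the pattern try.
Every occurrence is swapped for '_'.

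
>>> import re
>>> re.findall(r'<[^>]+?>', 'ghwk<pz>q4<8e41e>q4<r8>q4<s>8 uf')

Matches: at [4:8] → '<pz>'; at [10:17] → '<8e41e>'; at [19:23] → '<r8>'; at [25:28] → '<s>'.
`findall` yields the raw match text (4 of them) because the pattern has no groups.

['<pz>', '<8e41e>', '<r8>', '<s>']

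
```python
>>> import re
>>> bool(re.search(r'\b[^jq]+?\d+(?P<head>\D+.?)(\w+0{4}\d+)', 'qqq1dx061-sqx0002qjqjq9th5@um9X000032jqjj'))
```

The pattern matches a word boundary (`\b`, zero-width); then one or more of any character except [jq] (lazy); then one or more of a digit; then one or more of a non-digit, then optionally any character (captured as 'head'); then one or more of a word character, then exactly 4 of a literal '0', then one or more of a digit (captured).
Unlike `match`, `search` isn't anchored — it looks for the pattern anywhere in the string.
Here no position works, so the call returns None, and `bool(None)` is False.

False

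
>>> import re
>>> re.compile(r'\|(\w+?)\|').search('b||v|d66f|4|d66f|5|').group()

'|v|'

`re.search` scans for the first position where the pattern succeeds.
The match spans [2:5] → '|v|'.
Captured: group 1 = 'v'.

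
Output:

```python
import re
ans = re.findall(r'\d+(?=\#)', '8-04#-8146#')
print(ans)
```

['04', '8146']

Because the assertion is zero-width, the text it checks is not consumed and won't appear in the result.
Since nothing is captured, `findall` lists the 2 matched substrings directly.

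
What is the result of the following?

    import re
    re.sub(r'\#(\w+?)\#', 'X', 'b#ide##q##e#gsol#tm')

Matches: at [1:6] → '#ide#'; at [6:9] → '#q#'; at [9:12] → '#e#'.
Every occurrence is swapped for 'X'.

'bXXXgsol#tm'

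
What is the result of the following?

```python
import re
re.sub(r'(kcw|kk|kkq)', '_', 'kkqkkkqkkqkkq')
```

'_q_kq_q_q'

Alternation tries branches left to right and keeps the first one that lets the overall match succeed at that position.
`sub` substitutes '_' at each match site.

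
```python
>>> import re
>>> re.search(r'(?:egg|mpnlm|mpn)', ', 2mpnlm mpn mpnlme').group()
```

Alternation isn't longest-match — the leftmost alternative that fits at this position is chosen.
Unlike `match`, `search` isn't anchored — it looks for the pattern anywhere in the string.
The match spans [3:8] → 'mpnlm'.

'mpnlm'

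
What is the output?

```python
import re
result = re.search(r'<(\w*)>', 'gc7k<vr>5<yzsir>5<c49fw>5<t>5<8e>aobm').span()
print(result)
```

The match spans [4:8] → '<vr>'.

(4, 8)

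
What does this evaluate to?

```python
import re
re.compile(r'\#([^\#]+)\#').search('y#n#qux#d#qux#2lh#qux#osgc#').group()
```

'#n#'

The match spans [1:4] → '#n#'.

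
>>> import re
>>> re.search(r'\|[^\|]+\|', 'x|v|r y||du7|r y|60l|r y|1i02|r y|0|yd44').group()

The match spans [1:4] → '|v|'.

'|v|'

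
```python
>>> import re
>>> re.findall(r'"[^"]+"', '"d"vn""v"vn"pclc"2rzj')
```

Matches: at [0:3] → '"d"'; at [6:9] → '"v"'; at [11:17] → '"pclc"'.
`findall` yields the raw match text (3 of them) because the pattern has no groups.

['"d"', '"v"', '"pclc"']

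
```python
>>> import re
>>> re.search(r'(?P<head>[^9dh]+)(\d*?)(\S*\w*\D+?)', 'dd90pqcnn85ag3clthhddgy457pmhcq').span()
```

The pattern matches one or more of any character except [9dh] (captured as 'head'); then zero or more of a digit (lazy) (captured); then zero or more of a non-whitespace character, then zero or more of a word character, then one or more of a non-digit (lazy) (captured).
`re.search` scans for the first position where the pattern succeeds.
The match spans [3:31] → '0pqcnn85ag3clthhddgy457pmhcq'.
Captured: group 1 = '0pqcnn85ag3clt', group 2 = '', group 3 = 'hhddgy457pmhcq'.

(3, 31)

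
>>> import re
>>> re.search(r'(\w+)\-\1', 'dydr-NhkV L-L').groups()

The match spans [10:13] → 'L-L'.
Captured: group 1 = 'L'.

('L',)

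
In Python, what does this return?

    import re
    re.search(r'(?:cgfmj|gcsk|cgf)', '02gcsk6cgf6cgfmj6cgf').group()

'gcsk'

`re.search` scans for the first position where the pattern succeeds.
The match spans [2:6] → 'gcsk'.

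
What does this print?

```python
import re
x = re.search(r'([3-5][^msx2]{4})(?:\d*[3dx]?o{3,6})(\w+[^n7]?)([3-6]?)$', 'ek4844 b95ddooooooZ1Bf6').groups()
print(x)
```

('5ddoo', 'Z1Bf6', '')

This matches a character in [3-5], then exactly 4 of any character except [msx2] (captured); then zero or more of a digit, then optionally one of [3dx], then 3 to 6 of the literal 'o' (non-capturing group); then one or more of a word character, then optionally any character except [n7] (captured); then optionally a character in [3-6] (captured); then anchored at the end.
Unlike `match`, `search` isn't anchored — it looks for the pattern anywhere in the string.
The match spans [9:23] → '5ddooooooZ1Bf6'.
Captured: group 1 = '5ddoo', group 2 = 'Z1Bf6', group 3 = ''.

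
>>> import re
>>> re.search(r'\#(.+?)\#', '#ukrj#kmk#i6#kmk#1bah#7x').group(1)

The match spans [0:6] → '#ukrj#'.
Captured: group 1 = 'ukrj'.

'ukrj'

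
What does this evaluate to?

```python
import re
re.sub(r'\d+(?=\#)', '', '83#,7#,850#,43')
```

'#,#,#,43'

Because the assertion is zero-width, the text it checks is not consumed and won't appear in the result.
Matches: at [0:2] → '83'; at [4:5] → '7'; at [7:10] → '850'.
`sub` substitutes '' at each match site.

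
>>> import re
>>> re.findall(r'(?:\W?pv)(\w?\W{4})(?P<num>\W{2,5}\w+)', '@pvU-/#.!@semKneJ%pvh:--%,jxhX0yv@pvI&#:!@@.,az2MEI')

[('U-/#.', '!@semKneJ'), ('I&#:!', '@@.,az2MEI')]

This matches optionally a non-word character, then the literal 'pv' (non-capturing group); then optionally a word character, then exactly 4 of a non-word character (captured); then 2 to 5 of a non-word character, then one or more of a word character (captured as 'num').
Matches: at [0:17] match '@pvU-/#.!@semKneJ', groups = ('U-/#.', '!@semKneJ'); at [33:51] match '@pvI&#:!@@.,az2MEI', groups = ('I&#:!', '@@.,az2MEI').
Multiple groups make `findall` return tuples — one 2-tuple for each match.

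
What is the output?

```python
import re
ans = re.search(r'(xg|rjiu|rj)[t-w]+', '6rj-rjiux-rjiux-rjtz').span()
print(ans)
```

(16, 19)

The match spans [16:19] → 'rjt'.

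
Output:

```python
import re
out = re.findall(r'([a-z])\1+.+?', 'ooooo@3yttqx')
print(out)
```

A backreference is literal: `\1` must see the identical characters the first group matched.
Matches: at [0:6] match 'ooooo@', group 1 = 'o'; at [8:11] match 'ttq', group 1 = 't'.
Because there's exactly one group, `findall` drops the full match and keeps group 1 from each hit.

['o', 't']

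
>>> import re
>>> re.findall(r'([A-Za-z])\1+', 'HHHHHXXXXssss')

After group 1 captures some text, `\1` only succeeds where that same text appears again.
Walking the string: at [0:5] match 'HHHHH', group 1 = 'H'; at [5:9] match 'XXXX', group 1 = 'X'; at [9:13] match 'ssss', group 1 = 's'.
`findall` collects group 1 from each match (3 total).

['H', 'X', 's']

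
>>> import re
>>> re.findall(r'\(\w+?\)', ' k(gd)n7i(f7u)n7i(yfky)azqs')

['(gd)', '(f7u)', '(yfky)']

Scanning left to right: at [2:6] → '(gd)'; at [9:14] → '(f7u)'; at [17:23] → '(yfky)'.
No capturing groups, so `findall` returns the 3 full match strings.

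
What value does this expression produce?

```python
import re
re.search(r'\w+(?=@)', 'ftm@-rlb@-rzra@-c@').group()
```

'ftm'

Lookahead/lookbehind check context without consuming it, so the matched span excludes the asserted characters.
The match spans [0:3] → 'ftm'.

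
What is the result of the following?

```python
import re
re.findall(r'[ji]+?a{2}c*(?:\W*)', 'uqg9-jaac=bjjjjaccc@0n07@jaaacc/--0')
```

['jaac=', 'jaa']

The pattern matches one or more of one of [ji] (lazy), then exactly 2 of a literal 'a', then zero or more of the literal 'c'; then zero or more of a non-word character (non-capturing group).
With no groups in the pattern, `findall` gives back each whole match — 2 here.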